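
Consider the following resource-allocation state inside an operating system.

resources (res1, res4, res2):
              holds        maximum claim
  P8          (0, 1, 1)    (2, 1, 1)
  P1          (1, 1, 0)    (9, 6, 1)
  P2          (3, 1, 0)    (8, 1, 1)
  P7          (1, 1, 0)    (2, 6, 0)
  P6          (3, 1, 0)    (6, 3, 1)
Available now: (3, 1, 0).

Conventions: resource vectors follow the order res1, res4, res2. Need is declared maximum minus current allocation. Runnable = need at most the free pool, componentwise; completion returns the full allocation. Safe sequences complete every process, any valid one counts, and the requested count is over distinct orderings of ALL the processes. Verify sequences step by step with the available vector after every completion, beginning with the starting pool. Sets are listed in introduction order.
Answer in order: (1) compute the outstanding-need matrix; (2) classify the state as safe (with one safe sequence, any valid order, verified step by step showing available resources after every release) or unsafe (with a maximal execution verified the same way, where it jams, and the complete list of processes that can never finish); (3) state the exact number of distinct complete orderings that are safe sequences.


(1) Outstanding need per process (order res1, res4, res2):
  P8: (2, 0, 0)
  P1: (8, 5, 1)
  P2: (5, 0, 1)
  P7: (1, 5, 0)
  P6: (3, 2, 1)
(2) UNSAFE — no complete ordering exists.
Key observation: once P8, P6, P2 finish, the pool peaks at (9, 4, 1) — and every remaining process still needs more res4 than that.
A maximal execution: P8, P6, P2 — then nothing else fits. Verifying each step:
  pool = (3, 1, 0)
  run P8 (needs (2, 0, 0), free (3, 1, 0)); after release of (0, 1, 1) the pool is (3, 2, 1)
  run P6 (needs (3, 2, 1), free (3, 2, 1)); after release of (3, 1, 0) the pool is (6, 3, 1)
  run P2 (needs (5, 0, 1), free (6, 3, 1)); after release of (3, 1, 0) the pool is (9, 4, 1)
  P1 still needs (8, 5, 1) but only (9, 4, 1) is free — short on res4
  P7 still needs (1, 5, 0) but only (9, 4, 1) is free — short on res4
Never able to finish: P1 and P7.
(3) Precisely 0 of the possible complete orderings are safe sequences.


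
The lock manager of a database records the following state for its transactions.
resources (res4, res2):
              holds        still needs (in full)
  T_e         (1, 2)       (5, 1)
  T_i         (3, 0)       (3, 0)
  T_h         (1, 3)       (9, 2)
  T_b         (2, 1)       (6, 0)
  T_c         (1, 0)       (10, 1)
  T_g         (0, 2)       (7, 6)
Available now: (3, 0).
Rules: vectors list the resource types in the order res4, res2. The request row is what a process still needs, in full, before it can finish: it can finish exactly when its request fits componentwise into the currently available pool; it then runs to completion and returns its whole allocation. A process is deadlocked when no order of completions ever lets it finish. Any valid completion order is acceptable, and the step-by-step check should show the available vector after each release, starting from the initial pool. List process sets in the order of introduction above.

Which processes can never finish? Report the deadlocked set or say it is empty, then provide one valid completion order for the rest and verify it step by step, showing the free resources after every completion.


The deadlocked set is empty.
Key observation: beginning at T_i, releases accumulate fast enough that every process eventually fits.
A valid finishing order for the others: T_i, T_b, T_e, T_h, T_c, T_g. Check, step by step:
  pool = (3, 0)
  T_i needs (3, 0) <= (3, 0) -> finishes; pool += (3, 0) = (6, 0)
  T_b needs (6, 0) <= (6, 0) -> finishes; pool += (2, 1) = (8, 1)
  T_e needs (5, 1) <= (8, 1) -> finishes; pool += (1, 2) = (9, 3)
  T_h needs (9, 2) <= (9, 3) -> finishes; pool += (1, 3) = (10, 6)
  T_c needs (10, 1) <= (10, 6) -> finishes; pool += (1, 0) = (11, 6)
  T_g needs (7, 6) <= (11, 6) -> finishes; pool += (0, 2) = (11, 8)


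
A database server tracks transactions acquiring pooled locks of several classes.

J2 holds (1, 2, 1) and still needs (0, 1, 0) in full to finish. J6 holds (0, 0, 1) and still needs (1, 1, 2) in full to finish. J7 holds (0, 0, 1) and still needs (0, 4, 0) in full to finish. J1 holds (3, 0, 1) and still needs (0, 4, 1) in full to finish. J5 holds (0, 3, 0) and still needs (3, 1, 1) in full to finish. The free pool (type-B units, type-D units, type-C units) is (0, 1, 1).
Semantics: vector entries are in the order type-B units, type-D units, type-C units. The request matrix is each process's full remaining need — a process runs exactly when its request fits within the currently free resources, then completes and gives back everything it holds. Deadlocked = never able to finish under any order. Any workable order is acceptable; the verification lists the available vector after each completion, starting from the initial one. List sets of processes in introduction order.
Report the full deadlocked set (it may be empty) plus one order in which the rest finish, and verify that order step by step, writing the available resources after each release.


Deadlocked set: J7, J1 and J5.
Key observation: after J2, J6 the pool peaks at (1, 3, 3), and each blocked process is short somewhere: J7 on type-D units; J1 on type-D units; J5 on type-B units.
A valid finishing order for the others: J2, J6. Verifying each step:
  pool = (0, 1, 1)
  J2: need (0, 1, 0) fits (0, 1, 1); releases (1, 2, 1), pool now (1, 3, 2)
  J6: need (1, 1, 2) fits (1, 3, 2); releases (0, 0, 1), pool now (1, 3, 3)
The stuck group stays short no matter what:
  J7 still needs (0, 4, 0) but only (1, 3, 3) is free — short on type-D units
  J1 still needs (0, 4, 1) but only (1, 3, 3) is free — short on type-D units
  J5 still needs (3, 1, 1) but only (1, 3, 3) is free — short on type-B units


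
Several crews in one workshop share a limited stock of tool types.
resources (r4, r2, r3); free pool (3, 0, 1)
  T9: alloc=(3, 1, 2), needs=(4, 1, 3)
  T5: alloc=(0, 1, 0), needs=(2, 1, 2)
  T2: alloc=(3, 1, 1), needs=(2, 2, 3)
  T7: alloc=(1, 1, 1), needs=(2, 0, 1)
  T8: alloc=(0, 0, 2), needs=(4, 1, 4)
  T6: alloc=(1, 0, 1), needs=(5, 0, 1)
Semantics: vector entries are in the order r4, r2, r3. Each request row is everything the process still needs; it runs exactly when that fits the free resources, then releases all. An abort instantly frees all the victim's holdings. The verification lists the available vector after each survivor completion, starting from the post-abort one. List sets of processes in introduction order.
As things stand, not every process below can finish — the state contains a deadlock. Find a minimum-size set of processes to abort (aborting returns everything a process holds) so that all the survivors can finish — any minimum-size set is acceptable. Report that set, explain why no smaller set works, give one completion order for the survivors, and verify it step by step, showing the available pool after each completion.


The answer: abort T2.
Key observation: T6 had no path to completion before; after the abort of T2 ((3, 1, 1) returned), step 1 is where it fits.
Why nothing smaller works: aborting no one leaves the state deadlocked as given.
The survivors complete as T6, T9, T7, T5, T8. Step-by-step check (starting from the post-abort pool):
  pool = (6, 1, 2)
  T6 needs (5, 0, 1) <= (6, 1, 2) -> finishes; pool += (1, 0, 1) = (7, 1, 3)
  T9 needs (4, 1, 3) <= (7, 1, 3) -> finishes; pool += (3, 1, 2) = (10, 2, 5)
  T7 needs (2, 0, 1) <= (10, 2, 5) -> finishes; pool += (1, 1, 1) = (11, 3, 6)
  T5 needs (2, 1, 2) <= (11, 3, 6) -> finishes; pool += (0, 1, 0) = (11, 4, 6)
  T8 needs (4, 1, 4) <= (11, 4, 6) -> finishes; pool += (0, 0, 2) = (11, 4, 8)


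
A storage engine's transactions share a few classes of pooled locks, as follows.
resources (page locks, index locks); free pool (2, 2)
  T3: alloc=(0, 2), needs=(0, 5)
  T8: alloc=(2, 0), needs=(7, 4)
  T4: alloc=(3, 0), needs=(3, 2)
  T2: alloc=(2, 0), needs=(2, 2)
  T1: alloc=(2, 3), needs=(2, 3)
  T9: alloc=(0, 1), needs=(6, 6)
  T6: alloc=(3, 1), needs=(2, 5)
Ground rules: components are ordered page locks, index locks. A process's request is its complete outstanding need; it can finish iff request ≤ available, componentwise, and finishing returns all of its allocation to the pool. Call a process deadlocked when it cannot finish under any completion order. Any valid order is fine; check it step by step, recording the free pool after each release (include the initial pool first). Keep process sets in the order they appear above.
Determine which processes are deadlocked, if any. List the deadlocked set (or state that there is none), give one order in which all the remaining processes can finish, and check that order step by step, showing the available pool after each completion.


Deadlocked set: T3, T8, T1, T9 and T6.
Key observation: even finishing T2, T4 leaves just (7, 2) free — too little index locks for any of the remaining processes.
A valid finishing order for the others: T2, T4. Verifying each step:
  pool = (2, 2)
  T2 needs (2, 2) <= (2, 2) -> finishes; pool += (2, 0) = (4, 2)
  T4 needs (3, 2) <= (4, 2) -> finishes; pool += (3, 0) = (7, 2)
None of the blocked processes ever fits:
  blocked: T3 wants (0, 5), pool (7, 2) — not enough index locks
  blocked: T8 wants (7, 4), pool (7, 2) — not enough index locks
  blocked: T1 wants (2, 3), pool (7, 2) — not enough index locks
  blocked: T9 wants (6, 6), pool (7, 2) — not enough index locks
  blocked: T6 wants (2, 5), pool (7, 2) — not enough index locks


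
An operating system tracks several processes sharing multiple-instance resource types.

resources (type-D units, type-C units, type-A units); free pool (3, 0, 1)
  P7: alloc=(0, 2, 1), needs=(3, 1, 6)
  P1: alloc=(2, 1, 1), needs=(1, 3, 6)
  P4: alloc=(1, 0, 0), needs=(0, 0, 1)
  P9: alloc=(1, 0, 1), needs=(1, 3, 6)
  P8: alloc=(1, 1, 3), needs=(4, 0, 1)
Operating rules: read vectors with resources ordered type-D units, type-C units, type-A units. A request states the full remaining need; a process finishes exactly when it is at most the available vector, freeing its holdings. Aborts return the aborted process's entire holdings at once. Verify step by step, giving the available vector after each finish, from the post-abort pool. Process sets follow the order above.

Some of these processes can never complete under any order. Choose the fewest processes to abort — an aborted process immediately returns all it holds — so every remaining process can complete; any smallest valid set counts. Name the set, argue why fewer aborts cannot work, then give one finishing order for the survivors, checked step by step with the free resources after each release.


The answer: abort P7 and P9.
Key observation: no ordering could ever have run P1 before the abort of P7 and P9; with (1, 2, 2) back in the pool it fits at step 3.
Minimality, checking each single-abort alternative: P7 alone leaves P1 blocked (short on type-A units); P1 alone leaves P7 blocked (short on type-A units); P4 alone leaves P7 blocked (short on type-A units); P9 alone leaves P7 blocked (short on type-A units); P8 alone leaves P7 blocked (short on type-A units).
Survivors finish in the order: P4, P8, P1. Check, step by step (pool after the aborts first):
  pool = (4, 2, 3)
  run P4 (needs (0, 0, 1), free (4, 2, 3)); after release of (1, 0, 0) the pool is (5, 2, 3)
  run P8 (needs (4, 0, 1), free (5, 2, 3)); after release of (1, 1, 3) the pool is (6, 3, 6)
  run P1 (needs (1, 3, 6), free (6, 3, 6)); after release of (2, 1, 1) the pool is (8, 4, 7)


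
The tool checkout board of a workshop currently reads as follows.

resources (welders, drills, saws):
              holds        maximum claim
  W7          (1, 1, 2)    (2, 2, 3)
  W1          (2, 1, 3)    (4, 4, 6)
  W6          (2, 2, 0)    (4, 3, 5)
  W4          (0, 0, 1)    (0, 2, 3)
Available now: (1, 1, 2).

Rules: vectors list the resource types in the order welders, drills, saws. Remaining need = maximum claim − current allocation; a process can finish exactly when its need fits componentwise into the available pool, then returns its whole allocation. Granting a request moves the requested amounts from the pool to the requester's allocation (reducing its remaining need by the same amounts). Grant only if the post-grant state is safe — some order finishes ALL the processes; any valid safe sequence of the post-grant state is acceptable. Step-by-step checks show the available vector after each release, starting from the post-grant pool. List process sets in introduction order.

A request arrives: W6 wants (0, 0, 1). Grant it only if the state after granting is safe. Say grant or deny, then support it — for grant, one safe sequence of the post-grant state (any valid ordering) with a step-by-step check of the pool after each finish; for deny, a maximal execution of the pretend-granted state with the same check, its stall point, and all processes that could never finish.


GRANT: granting preserves safety; a valid post-grant sequence is W7, W4, W6, W1.
Key observation: the transfer keeps a workable pool ((1, 1, 1)); W7 starts the safe sequence.
Verifying the post-grant state step by step:
  pool = (1, 1, 1)
  W7: need (1, 1, 1) fits (1, 1, 1); releases (1, 1, 2), pool now (2, 2, 3)
  W4: need (0, 2, 2) fits (2, 2, 3); releases (0, 0, 1), pool now (2, 2, 4)
  W6: need (2, 1, 4) fits (2, 2, 4); releases (2, 2, 1), pool now (4, 4, 5)
  W1: need (2, 3, 3) fits (4, 4, 5); releases (2, 1, 3), pool now (6, 5, 8)


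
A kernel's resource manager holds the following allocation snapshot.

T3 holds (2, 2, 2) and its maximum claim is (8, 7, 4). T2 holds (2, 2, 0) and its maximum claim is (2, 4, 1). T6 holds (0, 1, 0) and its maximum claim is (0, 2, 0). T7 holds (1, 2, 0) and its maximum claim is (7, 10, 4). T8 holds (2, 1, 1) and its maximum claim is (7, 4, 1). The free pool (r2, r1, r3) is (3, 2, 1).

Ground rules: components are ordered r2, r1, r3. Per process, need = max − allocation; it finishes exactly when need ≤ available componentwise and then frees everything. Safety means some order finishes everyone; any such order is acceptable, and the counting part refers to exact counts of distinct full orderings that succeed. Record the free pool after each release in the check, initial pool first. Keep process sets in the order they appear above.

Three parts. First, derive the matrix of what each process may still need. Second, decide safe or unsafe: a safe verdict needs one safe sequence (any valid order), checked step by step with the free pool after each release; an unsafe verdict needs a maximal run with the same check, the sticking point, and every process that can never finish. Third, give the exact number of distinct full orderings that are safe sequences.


(1) Remaining need (order r2, r1, r3):
  T3: (6, 5, 2)
  T2: (0, 2, 1)
  T6: (0, 1, 0)
  T7: (6, 8, 4)
  T8: (5, 3, 0)
(2) SAFE. One safe sequence: T2, T8, T3, T6, T7.
Key observation: reading the order forward, T2 is the first process whose need (0, 2, 1) meets the free pool (3, 2, 1) exactly on a resource it requests.
Check, step by step:
  pool = (3, 2, 1)
  T2 needs (0, 2, 1) <= (3, 2, 1) -> finishes; pool += (2, 2, 0) = (5, 4, 1)
  T8 needs (5, 3, 0) <= (5, 4, 1) -> finishes; pool += (2, 1, 1) = (7, 5, 2)
  T3 needs (6, 5, 2) <= (7, 5, 2) -> finishes; pool += (2, 2, 2) = (9, 7, 4)
  T6 needs (0, 1, 0) <= (9, 7, 4) -> finishes; pool += (0, 1, 0) = (9, 8, 4)
  T7 needs (6, 8, 4) <= (9, 8, 4) -> finishes; pool += (1, 2, 0) = (10, 10, 4)
(3) Exactly 4 of the possible complete orderings are safe sequences.


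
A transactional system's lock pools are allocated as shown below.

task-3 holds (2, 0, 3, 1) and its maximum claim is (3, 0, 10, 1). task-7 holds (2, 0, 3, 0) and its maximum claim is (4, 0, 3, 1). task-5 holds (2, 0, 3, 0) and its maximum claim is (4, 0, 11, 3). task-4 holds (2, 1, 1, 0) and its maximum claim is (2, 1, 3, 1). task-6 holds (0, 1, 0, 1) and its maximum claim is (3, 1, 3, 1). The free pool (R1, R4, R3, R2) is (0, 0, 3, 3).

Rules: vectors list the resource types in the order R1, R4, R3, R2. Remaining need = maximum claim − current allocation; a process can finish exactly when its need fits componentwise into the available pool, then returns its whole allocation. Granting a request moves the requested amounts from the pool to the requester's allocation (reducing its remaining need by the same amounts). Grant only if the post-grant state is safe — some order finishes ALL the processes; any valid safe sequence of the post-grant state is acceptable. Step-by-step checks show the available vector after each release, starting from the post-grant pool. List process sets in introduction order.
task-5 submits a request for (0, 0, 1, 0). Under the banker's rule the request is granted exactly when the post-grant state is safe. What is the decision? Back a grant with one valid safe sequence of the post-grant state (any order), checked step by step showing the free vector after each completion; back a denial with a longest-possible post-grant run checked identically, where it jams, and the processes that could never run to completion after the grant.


DENY. Granting would leave the state unsafe.
Key observation: after task-4, task-7, task-6 complete, (4, 2, 6, 4) is the best the pool ever gets, yet each leftover process wants more R3.
After a pretend grant, a maximal execution: task-4, task-7, task-6 — then nothing else fits. Check, step by step:
  pool = (0, 0, 2, 3)
  run task-4 (needs (0, 0, 2, 1), free (0, 0, 2, 3)); after release of (2, 1, 1, 0) the pool is (2, 1, 3, 3)
  run task-7 (needs (2, 0, 0, 1), free (2, 1, 3, 3)); after release of (2, 0, 3, 0) the pool is (4, 1, 6, 3)
  run task-6 (needs (3, 0, 3, 0), free (4, 1, 6, 3)); after release of (0, 1, 0, 1) the pool is (4, 2, 6, 4)
  task-3 cannot run: need (1, 0, 7, 0) vs free (4, 2, 6, 4) (insufficient R3)
  task-5 cannot run: need (2, 0, 7, 3) vs free (4, 2, 6, 4) (insufficient R3)
Processes that could never finish after the grant: task-3 and task-5.


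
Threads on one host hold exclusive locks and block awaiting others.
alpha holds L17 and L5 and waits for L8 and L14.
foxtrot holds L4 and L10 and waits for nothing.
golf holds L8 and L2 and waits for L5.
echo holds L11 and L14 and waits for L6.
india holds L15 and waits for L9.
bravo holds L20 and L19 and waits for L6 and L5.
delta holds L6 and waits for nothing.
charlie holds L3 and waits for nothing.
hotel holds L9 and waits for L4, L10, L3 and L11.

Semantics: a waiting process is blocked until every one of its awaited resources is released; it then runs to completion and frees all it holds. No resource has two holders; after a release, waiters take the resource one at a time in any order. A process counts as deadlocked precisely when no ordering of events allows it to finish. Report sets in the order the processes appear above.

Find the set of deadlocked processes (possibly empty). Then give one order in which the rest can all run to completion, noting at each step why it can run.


Deadlocked: alpha, golf and bravo.
Key observation: the cycle alpha -> golf -> alpha can never break — each member waits on the next; bravo waits into the deadlock from upstream.
The rest can finish in the order foxtrot, delta, echo, charlie, hotel, india.
Verifying each step:
  foxtrot waits on nothing -> runs at once and releases L4 and L10
  delta waits on nothing -> runs at once and releases L6
  echo waits on L6 — all released -> runs and releases L11 and L14
  charlie waits on nothing -> runs at once and releases L3
  hotel waits on L4, L10, L3 and L11 — all released -> runs and releases L9
  india waits on L9 — all released -> runs and releases L15


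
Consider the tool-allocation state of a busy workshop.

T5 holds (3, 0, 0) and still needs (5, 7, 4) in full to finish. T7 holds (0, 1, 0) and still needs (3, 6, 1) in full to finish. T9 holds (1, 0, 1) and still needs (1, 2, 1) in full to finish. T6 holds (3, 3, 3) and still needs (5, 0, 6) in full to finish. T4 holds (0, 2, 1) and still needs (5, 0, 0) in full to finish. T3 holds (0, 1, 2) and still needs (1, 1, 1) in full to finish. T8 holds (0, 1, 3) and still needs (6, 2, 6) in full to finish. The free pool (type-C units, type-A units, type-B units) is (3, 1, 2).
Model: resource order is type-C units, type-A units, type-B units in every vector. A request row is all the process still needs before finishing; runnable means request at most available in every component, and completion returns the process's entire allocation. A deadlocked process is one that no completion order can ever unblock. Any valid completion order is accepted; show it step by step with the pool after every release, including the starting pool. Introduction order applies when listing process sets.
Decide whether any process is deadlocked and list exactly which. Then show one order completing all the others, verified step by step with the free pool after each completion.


Deadlocked: T5, T7, T6, T4 and T8.
Key observation: after T3, T9 the pool peaks at (4, 2, 5), and each blocked process is short somewhere: T5 on type-C units, type-A units; T7 on type-A units; T6 on type-C units, type-B units; T4 on type-C units; T8 on type-C units, type-B units.
One completion order for the rest: T3, T9. Verifying each step:
  pool = (3, 1, 2)
  T3 needs (1, 1, 1) <= (3, 1, 2) -> finishes; pool += (0, 1, 2) = (3, 2, 4)
  T9 needs (1, 2, 1) <= (3, 2, 4) -> finishes; pool += (1, 0, 1) = (4, 2, 5)
The stuck group stays short no matter what:
  blocked: T5 wants (5, 7, 4), pool (4, 2, 5) — not enough type-C units and type-A units
  blocked: T7 wants (3, 6, 1), pool (4, 2, 5) — not enough type-A units
  blocked: T6 wants (5, 0, 6), pool (4, 2, 5) — not enough type-C units and type-B units
  blocked: T4 wants (5, 0, 0), pool (4, 2, 5) — not enough type-C units
  blocked: T8 wants (6, 2, 6), pool (4, 2, 5) — not enough type-C units and type-B units


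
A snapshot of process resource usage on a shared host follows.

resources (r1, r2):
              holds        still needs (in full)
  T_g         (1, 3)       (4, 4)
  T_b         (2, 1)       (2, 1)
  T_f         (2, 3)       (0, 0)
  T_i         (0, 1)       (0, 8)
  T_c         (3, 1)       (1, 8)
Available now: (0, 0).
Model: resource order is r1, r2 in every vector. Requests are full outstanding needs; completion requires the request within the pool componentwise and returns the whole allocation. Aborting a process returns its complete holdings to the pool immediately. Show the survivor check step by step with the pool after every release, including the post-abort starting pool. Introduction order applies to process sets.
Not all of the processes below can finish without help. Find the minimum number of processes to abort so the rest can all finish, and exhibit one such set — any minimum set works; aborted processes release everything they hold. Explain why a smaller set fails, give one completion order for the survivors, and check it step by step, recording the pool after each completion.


Minimum abort set: T_c.
Key observation: before aborting T_c, T_i was permanently blocked — no order could ever run it; afterwards it completes at step 4.
Why nothing smaller works: aborting no one leaves the state deadlocked as given.
Survivors finish in the order: T_f, T_g, T_b, T_i. Step-by-step check (pool after the aborts first):
  pool = (3, 1)
  T_f needs (0, 0) <= (3, 1) -> finishes; pool += (2, 3) = (5, 4)
  T_g needs (4, 4) <= (5, 4) -> finishes; pool += (1, 3) = (6, 7)
  T_b needs (2, 1) <= (6, 7) -> finishes; pool += (2, 1) = (8, 8)
  T_i needs (0, 8) <= (8, 8) -> finishes; pool += (0, 1) = (8, 9)


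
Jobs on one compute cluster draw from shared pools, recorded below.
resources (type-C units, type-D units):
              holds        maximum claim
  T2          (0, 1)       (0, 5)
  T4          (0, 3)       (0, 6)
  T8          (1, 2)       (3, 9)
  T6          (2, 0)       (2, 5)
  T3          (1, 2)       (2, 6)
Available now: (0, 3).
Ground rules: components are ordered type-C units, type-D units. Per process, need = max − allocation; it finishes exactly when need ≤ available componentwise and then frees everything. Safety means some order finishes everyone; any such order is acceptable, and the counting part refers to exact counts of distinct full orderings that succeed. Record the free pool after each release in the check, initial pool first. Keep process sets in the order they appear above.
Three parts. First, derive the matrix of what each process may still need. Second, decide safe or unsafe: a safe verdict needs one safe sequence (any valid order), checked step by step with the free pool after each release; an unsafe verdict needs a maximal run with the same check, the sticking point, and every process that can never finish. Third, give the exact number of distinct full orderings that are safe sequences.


(1) Need matrix, components ordered type-C units, type-D units:
  T2: (0, 4)
  T4: (0, 3)
  T8: (2, 7)
  T6: (0, 5)
  T3: (1, 4)
(2) SAFE — a valid safe sequence is T4, T2, T6, T8, T3.
Key observation: reading the order forward, T4 is the first process whose need (0, 3) meets the free pool (0, 3) exactly on a resource it requests.
Walking it through:
  pool = (0, 3)
  T4 needs (0, 3) <= (0, 3) -> finishes; pool += (0, 3) = (0, 6)
  T2 needs (0, 4) <= (0, 6) -> finishes; pool += (0, 1) = (0, 7)
  T6 needs (0, 5) <= (0, 7) -> finishes; pool += (2, 0) = (2, 7)
  T8 needs (2, 7) <= (2, 7) -> finishes; pool += (1, 2) = (3, 9)
  T3 needs (1, 4) <= (3, 9) -> finishes; pool += (1, 2) = (4, 11)
(3) Precisely 6 of the possible complete orderings are safe sequences.


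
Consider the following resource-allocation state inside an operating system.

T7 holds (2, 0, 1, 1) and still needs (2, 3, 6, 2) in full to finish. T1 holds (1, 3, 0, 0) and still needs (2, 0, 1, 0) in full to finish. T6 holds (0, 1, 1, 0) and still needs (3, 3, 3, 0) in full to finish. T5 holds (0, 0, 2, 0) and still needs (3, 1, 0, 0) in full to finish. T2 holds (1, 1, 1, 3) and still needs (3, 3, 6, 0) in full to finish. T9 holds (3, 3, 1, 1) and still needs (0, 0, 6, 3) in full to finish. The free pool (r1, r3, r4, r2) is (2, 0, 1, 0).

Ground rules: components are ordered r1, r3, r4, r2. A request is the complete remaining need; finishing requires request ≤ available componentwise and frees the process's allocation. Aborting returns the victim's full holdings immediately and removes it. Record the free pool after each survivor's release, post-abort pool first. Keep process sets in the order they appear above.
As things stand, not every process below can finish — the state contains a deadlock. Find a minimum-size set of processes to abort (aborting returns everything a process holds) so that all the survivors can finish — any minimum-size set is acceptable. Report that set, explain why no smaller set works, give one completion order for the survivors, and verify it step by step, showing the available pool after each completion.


Abort T7 and T2.
Key observation: the returned (3, 1, 2, 4) from T7 and T2 is what brings T9 — unrunnable before, under any order — into play at step 4.
No one abort is enough; case by case: T7 alone leaves T2 blocked (short on r4); T1 alone leaves T7 blocked (short on r4 and r2); T6 alone leaves T7 blocked (short on r4 and r2); T5 alone leaves T7 blocked (short on r4 and r2); T2 alone leaves T7 blocked (short on r4); T9 alone leaves T7 blocked (short on r4 and r2).
One survivor order: T1, T6, T5, T9. Walking it through (post-abort pool first):
  pool = (5, 1, 3, 4)
  T1 needs (2, 0, 1, 0) <= (5, 1, 3, 4) -> finishes; pool += (1, 3, 0, 0) = (6, 4, 3, 4)
  T6 needs (3, 3, 3, 0) <= (6, 4, 3, 4) -> finishes; pool += (0, 1, 1, 0) = (6, 5, 4, 4)
  T5 needs (3, 1, 0, 0) <= (6, 5, 4, 4) -> finishes; pool += (0, 0, 2, 0) = (6, 5, 6, 4)
  T9 needs (0, 0, 6, 3) <= (6, 5, 6, 4) -> finishes; pool += (3, 3, 1, 1) = (9, 8, 7, 5)


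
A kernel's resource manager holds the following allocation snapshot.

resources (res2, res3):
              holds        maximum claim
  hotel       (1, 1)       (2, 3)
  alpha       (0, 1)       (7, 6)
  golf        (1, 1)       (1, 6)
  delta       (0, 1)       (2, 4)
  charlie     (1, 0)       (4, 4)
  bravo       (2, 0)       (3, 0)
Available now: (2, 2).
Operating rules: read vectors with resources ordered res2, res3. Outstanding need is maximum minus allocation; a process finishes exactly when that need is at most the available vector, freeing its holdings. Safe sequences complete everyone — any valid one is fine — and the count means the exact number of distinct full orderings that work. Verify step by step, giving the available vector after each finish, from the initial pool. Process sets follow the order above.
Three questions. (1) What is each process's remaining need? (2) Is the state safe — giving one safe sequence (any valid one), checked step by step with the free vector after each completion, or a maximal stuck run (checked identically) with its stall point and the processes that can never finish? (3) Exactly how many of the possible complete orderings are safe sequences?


(1) Remaining need (order res2, res3):
  hotel: (1, 2)
  alpha: (7, 5)
  golf: (0, 5)
  delta: (2, 3)
  charlie: (3, 4)
  bravo: (1, 0)
(2) UNSAFE — no complete ordering exists.
Key observation: after hotel, delta, bravo, charlie complete, (6, 4) is the best the pool ever gets, yet each leftover process wants more res3.
The run hotel, delta, bravo, charlie cannot be extended any further. Check, step by step:
  pool = (2, 2)
  hotel: need (1, 2) fits (2, 2); releases (1, 1), pool now (3, 3)
  delta: need (2, 3) fits (3, 3); releases (0, 1), pool now (3, 4)
  bravo: need (1, 0) fits (3, 4); releases (2, 0), pool now (5, 4)
  charlie: need (3, 4) fits (5, 4); releases (1, 0), pool now (6, 4)
  alpha cannot run: need (7, 5) vs free (6, 4) (insufficient res2 and res3)
  golf cannot run: need (0, 5) vs free (6, 4) (insufficient res3)
Permanently blocked: alpha and golf.
(3) Exactly 0 of the possible complete orderings are safe sequences.


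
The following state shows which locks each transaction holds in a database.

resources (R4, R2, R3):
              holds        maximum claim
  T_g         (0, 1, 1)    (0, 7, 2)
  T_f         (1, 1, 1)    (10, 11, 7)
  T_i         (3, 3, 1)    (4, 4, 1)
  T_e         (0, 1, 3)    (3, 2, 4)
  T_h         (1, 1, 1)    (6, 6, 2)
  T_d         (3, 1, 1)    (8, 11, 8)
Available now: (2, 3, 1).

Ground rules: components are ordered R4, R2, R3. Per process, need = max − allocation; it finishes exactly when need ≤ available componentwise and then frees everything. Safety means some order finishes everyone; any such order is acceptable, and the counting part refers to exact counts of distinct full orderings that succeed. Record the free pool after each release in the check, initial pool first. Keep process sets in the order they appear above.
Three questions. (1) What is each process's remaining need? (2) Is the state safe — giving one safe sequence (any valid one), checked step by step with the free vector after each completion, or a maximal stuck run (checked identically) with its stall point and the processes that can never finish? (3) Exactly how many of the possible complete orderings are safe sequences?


(1) Need matrix, components ordered R4, R2, R3:
  T_g: (0, 6, 1)
  T_f: (9, 10, 6)
  T_i: (1, 1, 0)
  T_e: (3, 1, 1)
  T_h: (5, 5, 1)
  T_d: (5, 10, 7)
(2) The state is UNSAFE.
Key observation: even finishing T_i, T_g, T_h, T_e leaves just (6, 9, 7) free — too little R2 for any of the remaining processes.
The run T_i, T_g, T_h, T_e cannot be extended any further. Verifying each step:
  pool = (2, 3, 1)
  T_i needs (1, 1, 0) <= (2, 3, 1) -> finishes; pool += (3, 3, 1) = (5, 6, 2)
  T_g needs (0, 6, 1) <= (5, 6, 2) -> finishes; pool += (0, 1, 1) = (5, 7, 3)
  T_h needs (5, 5, 1) <= (5, 7, 3) -> finishes; pool += (1, 1, 1) = (6, 8, 4)
  T_e needs (3, 1, 1) <= (6, 8, 4) -> finishes; pool += (0, 1, 3) = (6, 9, 7)
  T_f still needs (9, 10, 6) but only (6, 9, 7) is free — short on R4 and R2
  T_d still needs (5, 10, 7) but only (6, 9, 7) is free — short on R2
Never able to finish: T_f and T_d.
(3) Exactly 0 of the possible complete orderings are safe sequences.


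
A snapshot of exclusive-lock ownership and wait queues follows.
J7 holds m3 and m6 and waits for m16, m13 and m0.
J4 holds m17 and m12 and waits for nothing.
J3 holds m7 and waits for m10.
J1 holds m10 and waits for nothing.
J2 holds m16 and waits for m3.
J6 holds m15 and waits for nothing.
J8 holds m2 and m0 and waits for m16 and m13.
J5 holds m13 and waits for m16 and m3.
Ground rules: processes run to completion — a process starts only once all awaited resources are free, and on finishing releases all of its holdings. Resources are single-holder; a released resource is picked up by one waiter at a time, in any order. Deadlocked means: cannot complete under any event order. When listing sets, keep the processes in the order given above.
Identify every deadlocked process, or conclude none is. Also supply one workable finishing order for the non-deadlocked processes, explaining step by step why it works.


Deadlocked set: J7, J2, J8 and J5.
Key observation: J7 -> J2 -> J7 is a circular wait — nothing in it can go first; J8 and J5 are caught in further circular waits.
A valid finishing order for the others: J6, J4, J1, J3.
Verifying each step:
  J6 waits on nothing -> runs at once and releases m15
  J4 waits on nothing -> runs at once and releases m17 and m12
  J1 waits on nothing -> runs at once and releases m10
  run J3 (all its waits — m10 — are resolved); releases m7


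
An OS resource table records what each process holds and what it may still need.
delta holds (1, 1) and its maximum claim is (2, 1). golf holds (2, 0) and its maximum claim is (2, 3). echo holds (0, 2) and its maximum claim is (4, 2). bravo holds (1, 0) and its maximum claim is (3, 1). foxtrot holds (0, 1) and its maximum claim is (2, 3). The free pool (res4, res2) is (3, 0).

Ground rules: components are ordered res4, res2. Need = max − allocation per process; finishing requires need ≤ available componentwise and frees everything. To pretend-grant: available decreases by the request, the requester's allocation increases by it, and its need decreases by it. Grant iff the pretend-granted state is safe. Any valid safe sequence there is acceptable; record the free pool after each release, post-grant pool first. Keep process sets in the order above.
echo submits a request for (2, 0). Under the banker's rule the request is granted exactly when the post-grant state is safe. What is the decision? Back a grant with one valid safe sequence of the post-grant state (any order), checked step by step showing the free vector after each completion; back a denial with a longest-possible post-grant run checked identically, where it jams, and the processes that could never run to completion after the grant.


GRANT. The post-grant state is safe; one safe sequence: delta, echo, bravo, golf, foxtrot.
Key observation: even at the reduced pool (1, 0), delta fits immediately, so safety survives the grant.
Check on the post-grant state, step by step:
  pool = (1, 0)
  delta: need (1, 0) fits (1, 0); releases (1, 1), pool now (2, 1)
  echo: need (2, 0) fits (2, 1); releases (2, 2), pool now (4, 3)
  bravo: need (2, 1) fits (4, 3); releases (1, 0), pool now (5, 3)
  golf: need (0, 3) fits (5, 3); releases (2, 0), pool now (7, 3)
  foxtrot: need (2, 2) fits (7, 3); releases (0, 1), pool now (7, 4)


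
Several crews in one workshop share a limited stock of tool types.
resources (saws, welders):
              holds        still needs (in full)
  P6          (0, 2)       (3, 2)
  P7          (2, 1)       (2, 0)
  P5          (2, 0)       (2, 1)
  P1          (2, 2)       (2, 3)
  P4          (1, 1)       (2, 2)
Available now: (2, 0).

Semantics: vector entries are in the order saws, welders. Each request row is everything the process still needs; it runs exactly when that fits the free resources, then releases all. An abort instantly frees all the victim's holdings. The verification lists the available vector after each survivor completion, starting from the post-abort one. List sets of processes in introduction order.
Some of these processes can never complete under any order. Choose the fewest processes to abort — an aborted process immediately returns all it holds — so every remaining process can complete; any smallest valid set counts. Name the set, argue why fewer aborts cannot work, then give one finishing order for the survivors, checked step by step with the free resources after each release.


The answer: abort P1.
Key observation: no ordering could ever have run P4 before the abort of P1; with (2, 2) back in the pool it fits at step 1.
Minimality: the empty abort set fails — the state is deadlocked as it stands.
One survivor order: P4, P6, P5, P7. Check, step by step (post-abort pool first):
  pool = (4, 2)
  P4: need (2, 2) fits (4, 2); releases (1, 1), pool now (5, 3)
  P6: need (3, 2) fits (5, 3); releases (0, 2), pool now (5, 5)
  P5: need (2, 1) fits (5, 5); releases (2, 0), pool now (7, 5)
  P7: need (2, 0) fits (7, 5); releases (2, 1), pool now (9, 6)


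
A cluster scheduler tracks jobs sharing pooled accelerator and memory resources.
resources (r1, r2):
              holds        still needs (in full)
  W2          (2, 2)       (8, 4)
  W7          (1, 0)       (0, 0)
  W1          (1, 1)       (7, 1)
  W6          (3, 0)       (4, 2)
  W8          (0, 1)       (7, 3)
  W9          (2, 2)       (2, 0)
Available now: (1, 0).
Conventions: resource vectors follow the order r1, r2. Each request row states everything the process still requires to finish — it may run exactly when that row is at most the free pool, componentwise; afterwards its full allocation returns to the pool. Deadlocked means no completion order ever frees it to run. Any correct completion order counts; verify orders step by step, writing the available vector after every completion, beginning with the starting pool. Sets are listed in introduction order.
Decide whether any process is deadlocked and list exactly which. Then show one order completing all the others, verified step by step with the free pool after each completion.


Nothing here is deadlocked.
Key observation: W7 fits the free pool immediately, and its release cascades until everyone finishes.
The rest can finish in the order W7, W9, W6, W1, W8, W2. Verifying each step:
  pool = (1, 0)
  run W7 (needs (0, 0), free (1, 0)); after release of (1, 0) the pool is (2, 0)
  run W9 (needs (2, 0), free (2, 0)); after release of (2, 2) the pool is (4, 2)
  run W6 (needs (4, 2), free (4, 2)); after release of (3, 0) the pool is (7, 2)
  run W1 (needs (7, 1), free (7, 2)); after release of (1, 1) the pool is (8, 3)
  run W8 (needs (7, 3), free (8, 3)); after release of (0, 1) the pool is (8, 4)
  run W2 (needs (8, 4), free (8, 4)); after release of (2, 2) the pool is (10, 6)


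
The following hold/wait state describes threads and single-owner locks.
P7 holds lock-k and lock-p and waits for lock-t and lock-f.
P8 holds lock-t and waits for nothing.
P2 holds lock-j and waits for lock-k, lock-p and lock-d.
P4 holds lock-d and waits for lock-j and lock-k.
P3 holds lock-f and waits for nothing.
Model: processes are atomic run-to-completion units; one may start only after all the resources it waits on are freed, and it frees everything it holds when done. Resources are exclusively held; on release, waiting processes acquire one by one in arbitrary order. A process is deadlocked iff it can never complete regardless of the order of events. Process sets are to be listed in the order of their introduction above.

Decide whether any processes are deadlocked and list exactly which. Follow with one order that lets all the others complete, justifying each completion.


Deadlocked set: P2 and P4.
Key observation: the waits loop around P2 -> P4 -> P2 with no way out; no other process is dragged down with it.
One completion order for the rest: P8, P3, P7.
Walking it through:
  run P8 (it waits on nothing); releases lock-t
  run P3 (it waits on nothing); releases lock-f
  run P7 (all its waits — lock-t and lock-f — are resolved); releases lock-k and lock-p
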